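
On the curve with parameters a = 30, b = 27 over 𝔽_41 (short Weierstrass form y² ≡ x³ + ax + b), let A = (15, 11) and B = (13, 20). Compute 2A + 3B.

(28, 33)

First 2A:
Repeated addition: build up to 2A.
2A: tangent at (15, 11): λ = (3·15² + 30)/(2·11) ≡ 8/22. 22⁻¹ ≡ 28 (mod 41), so λ ≡ 8·28 ≡ 19.
  x = λ² - 15 - 15 = 361 - 30 ≡ 3; y = λ·(15 - 3) - 11 ≡ 12. → (3, 12)
2A = (3, 12).
Next 3B:
Repeated addition: build up to 3B.
2B: tangent at (13, 20): λ = (3·13² + 30)/(2·20) ≡ 4/40. 40⁻¹ ≡ 40 (mod 41), so λ ≡ 4·40 ≡ 37.
  x = λ² - 13 - 13 = 1369 - 26 ≡ 31; y = λ·(13 - 31) - 20 ≡ 11. → (31, 11)
3B: (31, 11) + (13, 20). λ = (20 - 11)/(13 - 31) ≡ 9/23 mod 41. 23⁻¹ ≡ 25 (mod 41), so λ ≡ 20.
  x = λ² - 31 - 13 = 400 - 44 ≡ 28; y = λ·(31 - 28) - 11 ≡ 8. → (28, 8)
3B = (28, 8).
Finally 2A + 3B:
(3, 12) + (28, 8). λ = (8 - 12)/(28 - 3) ≡ 37/25 mod 41. 25⁻¹ ≡ 23 (mod 41) since 25·23 = 575 ≡ 1, so λ ≡ 31.
  x = λ² - 3 - 28 = 961 - 31 ≡ 28; y = λ·(3 - 28) - 12 ≡ 33. → (28, 33)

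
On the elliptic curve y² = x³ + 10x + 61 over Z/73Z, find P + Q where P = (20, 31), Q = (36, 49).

(20, 31) + (36, 49). λ = (49 - 31)/(36 - 20) ≡ 18/16 mod 73. 16⁻¹ ≡ 32 (mod 73), so λ ≡ 65.
  x = λ² - 20 - 36 = 4225 - 56 ≡ 8; y = λ·(20 - 8) - 31 ≡ 19. → (8, 19)

(8, 19)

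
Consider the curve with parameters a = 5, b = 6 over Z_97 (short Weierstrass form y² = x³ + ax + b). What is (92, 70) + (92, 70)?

tangent at (92, 70): λ = (3·92² + 5)/(2·70) ≡ 80/43. 43⁻¹ ≡ 88 (mod 97), so λ ≡ 80·88 ≡ 56.
  x = λ² - 92 - 92 = 3136 - 184 ≡ 42; y = λ·(92 - 42) - 70 ≡ 14. → (42, 14)

(42, 14)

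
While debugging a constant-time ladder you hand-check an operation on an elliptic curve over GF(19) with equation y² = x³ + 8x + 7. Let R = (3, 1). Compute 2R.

(1, 15)

tangent at (3, 1): λ = (3·3² + 8)/(2·1) ≡ 16/2. 2⁻¹ ≡ 10 (mod 19), so λ ≡ 16·10 ≡ 8.
  x = λ² - 3 - 3 = 64 - 6 ≡ 1; y = λ·(3 - 1) - 1 ≡ 15. → (1, 15)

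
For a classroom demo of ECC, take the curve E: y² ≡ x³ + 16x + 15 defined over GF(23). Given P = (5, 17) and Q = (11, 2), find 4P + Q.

(14, 4)

First 4P:
Double-and-add on 4 = (100)₂. Start with P = (5, 17) for the leading 1-bit.
double: tangent at (5, 17): λ = (3·5² + 16)/(2·17) ≡ 22/11. 11⁻¹ ≡ 21 (mod 23), so λ ≡ 22·21 ≡ 2.
  x = λ² - 5 - 5 = 4 - 10 ≡ 17; y = λ·(5 - 17) - 17 ≡ 5. → (17, 5)
double: tangent at (17, 5): λ = (3·17² + 16)/(2·5) ≡ 9/10. 10⁻¹ ≡ 7 (mod 23), so λ ≡ 9·7 ≡ 17.
  x = λ² - 17 - 17 = 289 - 34 ≡ 2; y = λ·(17 - 2) - 5 ≡ 20. → (2, 20)
4P = (2, 20).
Finally 4P + Q:
(2, 20) + (11, 2). λ = (2 - 20)/(11 - 2) ≡ 5/9 mod 23. 9⁻¹ ≡ 18 (mod 23) since 9·18 = 162 ≡ 1, so λ ≡ 21.
  x = λ² - 2 - 11 = 441 - 13 ≡ 14; y = λ·(2 - 14) - 20 ≡ 4. → (14, 4)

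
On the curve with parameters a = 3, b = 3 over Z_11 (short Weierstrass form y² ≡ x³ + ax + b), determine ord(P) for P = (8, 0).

2P: (8, 0) + (8, 0): same x and y₁ ≡ -y₂, so the sum is the point at infinity.
2P = the point at infinity, so the order is 2.

2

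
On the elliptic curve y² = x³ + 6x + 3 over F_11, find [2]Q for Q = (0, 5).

tangent at (0, 5): λ = (3·0² + 6)/(2·5) ≡ 6/10. 10⁻¹ ≡ 10 (mod 11) since 10·10 = 100 ≡ 1, so λ ≡ 6·10 ≡ 5.
  x = λ² - 0 - 0 = 25 - 0 ≡ 3; y = λ·(0 - 3) - 5 ≡ 2. → (3, 2)

(3, 2)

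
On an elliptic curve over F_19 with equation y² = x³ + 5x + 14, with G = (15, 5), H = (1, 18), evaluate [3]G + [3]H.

First 3G:
Repeated addition: build up to 3G.
2G: tangent at (15, 5): λ = (3·15² + 5)/(2·5) ≡ 15/10. 10⁻¹ ≡ 2 (mod 19), so λ ≡ 15·2 ≡ 11.
  x = λ² - 15 - 15 = 121 - 30 ≡ 15; y = λ·(15 - 15) - 5 ≡ 14. → (15, 14)
3G: (15, 14) + (15, 5): same x and y₁ ≡ -y₂, so the sum is O.
3G = O.
Next 3H:
Repeated addition: build up to 3H.
2H: tangent at (1, 18): λ = (3·1² + 5)/(2·18) ≡ 8/17. 17⁻¹ ≡ 9 (mod 19), so λ ≡ 8·9 ≡ 15.
  x = λ² - 1 - 1 = 225 - 2 ≡ 14; y = λ·(1 - 14) - 18 ≡ 15. → (14, 15)
3H: (14, 15) + (1, 18). λ = (18 - 15)/(1 - 14) ≡ 3/6 mod 19. 6⁻¹ ≡ 16 (mod 19) since 6·16 = 96 ≡ 1, so λ ≡ 10.
  x = λ² - 14 - 1 = 100 - 15 ≡ 9; y = λ·(14 - 9) - 15 ≡ 16. → (9, 16)
3H = (9, 16).
Finally 3G + 3H:
O + (9, 16) = (9, 16) (identity).

(9, 16)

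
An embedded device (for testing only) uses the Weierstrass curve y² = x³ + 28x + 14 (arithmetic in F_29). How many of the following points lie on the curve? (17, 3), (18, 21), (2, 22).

2

(17, 3): 3² ≡ 9, rhs ≡ 9 → on.
(18, 21): 21² ≡ 6, rhs ≡ 28 → off.
(2, 22): 22² ≡ 20, rhs ≡ 20 → on.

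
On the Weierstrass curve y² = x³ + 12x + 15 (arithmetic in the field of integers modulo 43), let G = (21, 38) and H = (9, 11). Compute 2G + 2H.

First 2G:
Repeated addition: build up to 2G.
2G: tangent at (21, 38): λ = (3·21² + 12)/(2·38) ≡ 2/33. 33⁻¹ ≡ 30 (mod 43), so λ ≡ 2·30 ≡ 17.
  x = λ² - 21 - 21 = 289 - 42 ≡ 32; y = λ·(21 - 32) - 38 ≡ 33. → (32, 33)
2G = (32, 33).
Next 2H:
Repeated addition: build up to 2H.
2H: tangent at (9, 11): λ = (3·9² + 12)/(2·11) ≡ 40/22. 22⁻¹ ≡ 2 (mod 43), so λ ≡ 40·2 ≡ 37.
  x = λ² - 9 - 9 = 1369 - 18 ≡ 18; y = λ·(9 - 18) - 11 ≡ 0. → (18, 0)
2H = (18, 0).
Finally 2G + 2H:
(32, 33) + (18, 0). λ = (0 - 33)/(18 - 32) ≡ 10/29 mod 43. 29⁻¹ ≡ 3 (mod 43), so λ ≡ 30.
  x = λ² - 32 - 18 = 900 - 50 ≡ 33; y = λ·(32 - 33) - 33 ≡ 23. → (33, 23)

(33, 23)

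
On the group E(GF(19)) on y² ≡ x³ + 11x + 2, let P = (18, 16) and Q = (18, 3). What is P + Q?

The two points share x = 18 and their y-coordinates satisfy 16 + 3 ≡ 0 (mod 19), so they are inverses. Their sum is ∞.

O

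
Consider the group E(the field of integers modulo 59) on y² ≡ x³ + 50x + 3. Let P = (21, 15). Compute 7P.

Double-and-add on 7 = (111)₂. Start with P = (21, 15) for the leading 1-bit.
double: tangent at (21, 15): λ = (3·21² + 50)/(2·15) ≡ 16/30. 30⁻¹ ≡ 2 (mod 59) since 30·2 = 60 ≡ 1, so λ ≡ 16·2 ≡ 32.
  x = λ² - 21 - 21 = 1024 - 42 ≡ 38; y = λ·(21 - 38) - 15 ≡ 31. → (38, 31)
add P: (38, 31) + (21, 15). λ = (15 - 31)/(21 - 38) ≡ 43/42 mod 59. 42⁻¹ ≡ 52 (mod 59) since 42·52 = 2184 ≡ 1, so λ ≡ 53.
  x = λ² - 38 - 21 = 2809 - 59 ≡ 36; y = λ·(38 - 36) - 31 ≡ 16. → (36, 16)
double: tangent at (36, 16): λ = (3·36² + 50)/(2·16) ≡ 44/32. 32⁻¹ ≡ 24 (mod 59) since 32·24 = 768 ≡ 1, so λ ≡ 44·24 ≡ 53.
  x = λ² - 36 - 36 = 2809 - 72 ≡ 23; y = λ·(36 - 23) - 16 ≡ 24. → (23, 24)
add P: (23, 24) + (21, 15). λ = (15 - 24)/(21 - 23) ≡ 50/57 mod 59. 57⁻¹ ≡ 29 (mod 59), so λ ≡ 34.
  x = λ² - 23 - 21 = 1156 - 44 ≡ 50; y = λ·(23 - 50) - 24 ≡ 2. → (50, 2)

(50, 2)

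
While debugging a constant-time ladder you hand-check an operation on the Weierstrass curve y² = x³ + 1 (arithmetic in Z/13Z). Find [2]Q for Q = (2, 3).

tangent at (2, 3): λ = (3·2² + 0)/(2·3) ≡ 12/6. 6⁻¹ ≡ 11 (mod 13), so λ ≡ 12·11 ≡ 2.
  x = λ² - 2 - 2 = 4 - 4 ≡ 0; y = λ·(2 - 0) - 3 ≡ 1. → (0, 1)

(0, 1)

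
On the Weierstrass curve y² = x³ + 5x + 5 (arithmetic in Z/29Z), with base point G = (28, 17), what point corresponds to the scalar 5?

Double-and-add on 5 = (101)₂. Start with G = (28, 17) for the leading 1-bit.
double: tangent at (28, 17): λ = (3·28² + 5)/(2·17) ≡ 8/5. 5⁻¹ ≡ 6 (mod 29) since 5·6 = 30 ≡ 1, so λ ≡ 8·6 ≡ 19.
  x = λ² - 28 - 28 = 361 - 56 ≡ 15; y = λ·(28 - 15) - 17 ≡ 27. → (15, 27)
double: tangent at (15, 27): λ = (3·15² + 5)/(2·27) ≡ 13/25. 25⁻¹ ≡ 7 (mod 29) since 25·7 = 175 ≡ 1, so λ ≡ 13·7 ≡ 4.
  x = λ² - 15 - 15 = 16 - 30 ≡ 15; y = λ·(15 - 15) - 27 ≡ 2. → (15, 2)
add G: (15, 2) + (28, 17). λ = (17 - 2)/(28 - 15) ≡ 15/13 mod 29. 13⁻¹ ≡ 9 (mod 29), so λ ≡ 19.
  x = λ² - 15 - 28 = 361 - 43 ≡ 28; y = λ·(15 - 28) - 2 ≡ 12. → (28, 12)

(28, 12)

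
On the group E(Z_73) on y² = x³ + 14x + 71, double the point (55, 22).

tangent at (55, 22): λ = (3·55² + 14)/(2·22) ≡ 37/44. 44⁻¹ ≡ 5 (mod 73) since 44·5 = 220 ≡ 1, so λ ≡ 37·5 ≡ 39.
  x = λ² - 55 - 55 = 1521 - 110 ≡ 24; y = λ·(55 - 24) - 22 ≡ 19. → (24, 19)

(24, 19)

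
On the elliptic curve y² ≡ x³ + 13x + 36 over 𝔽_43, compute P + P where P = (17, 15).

tangent at (17, 15): λ = (3·17² + 13)/(2·15) ≡ 20/30. 30⁻¹ ≡ 33 (mod 43) since 30·33 = 990 ≡ 1, so λ ≡ 20·33 ≡ 15.
  x = λ² - 17 - 17 = 225 - 34 ≡ 19; y = λ·(17 - 19) - 15 ≡ 41. → (19, 41)

(19, 41)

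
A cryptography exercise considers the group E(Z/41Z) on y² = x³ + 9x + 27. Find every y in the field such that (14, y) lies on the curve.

x³ + 9x + 27 = 2897 ≡ 27 (mod 41).
27 is a non-residue mod 41; no y exists.

none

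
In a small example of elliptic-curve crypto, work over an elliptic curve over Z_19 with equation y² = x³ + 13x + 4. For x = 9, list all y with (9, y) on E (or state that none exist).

none

x³ + 13x + 4 = 850 ≡ 14 (mod 19).
14 is a non-residue mod 19; no y exists.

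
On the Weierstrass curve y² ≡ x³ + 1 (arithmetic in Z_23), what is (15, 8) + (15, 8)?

(22, 0)

tangent at (15, 8): λ = (3·15² + 0)/(2·8) ≡ 8/16. 16⁻¹ ≡ 13 (mod 23), so λ ≡ 8·13 ≡ 12.
  x = λ² - 15 - 15 = 144 - 30 ≡ 22; y = λ·(15 - 22) - 8 ≡ 0. → (22, 0)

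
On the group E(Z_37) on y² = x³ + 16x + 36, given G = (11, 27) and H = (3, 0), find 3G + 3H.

First 3G:
Repeated addition: build up to 3G.
2G: tangent at (11, 27): λ = (3·11² + 16)/(2·27) ≡ 9/17. 17⁻¹ ≡ 24 (mod 37) since 17·24 = 408 ≡ 1, so λ ≡ 9·24 ≡ 31.
  x = λ² - 11 - 11 = 961 - 22 ≡ 14; y = λ·(11 - 14) - 27 ≡ 28. → (14, 28)
3G: (14, 28) + (11, 27). λ = (27 - 28)/(11 - 14) ≡ 36/34 mod 37. 34⁻¹ ≡ 12 (mod 37), so λ ≡ 25.
  x = λ² - 14 - 11 = 625 - 25 ≡ 8; y = λ·(14 - 8) - 28 ≡ 11. → (8, 11)
3G = (8, 11).
Next 3H:
Repeated addition: build up to 3H.
2H: (3, 0) + (3, 0): same x and y₁ ≡ -y₂, so the sum is 𝒪.
3H: 𝒪 + (3, 0) = (3, 0) (identity).
3H = (3, 0).
Finally 3G + 3H:
(8, 11) + (3, 0). λ = (0 - 11)/(3 - 8) ≡ 26/32 mod 37. 32⁻¹ ≡ 22 (mod 37) since 32·22 = 704 ≡ 1, so λ ≡ 17.
  x = λ² - 8 - 3 = 289 - 11 ≡ 19; y = λ·(8 - 19) - 11 ≡ 24. → (19, 24)

(19, 24)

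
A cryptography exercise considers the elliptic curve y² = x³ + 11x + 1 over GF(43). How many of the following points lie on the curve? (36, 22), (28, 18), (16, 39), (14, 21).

2

(36, 22): 22² ≡ 11, rhs ≡ 11 → on.
(28, 18): 18² ≡ 23, rhs ≡ 30 → off.
(16, 39): 39² ≡ 16, rhs ≡ 16 → on.
(14, 21): 21² ≡ 11, rhs ≡ 18 → off.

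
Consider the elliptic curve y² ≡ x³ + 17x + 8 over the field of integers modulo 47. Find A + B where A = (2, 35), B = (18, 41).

(2, 35) + (18, 41). λ = (41 - 35)/(18 - 2) ≡ 6/16 mod 47. 16⁻¹ ≡ 3 (mod 47) since 16·3 = 48 ≡ 1, so λ ≡ 18.
  x = λ² - 2 - 18 = 324 - 20 ≡ 22; y = λ·(2 - 22) - 35 ≡ 28. → (22, 28)

(22, 28)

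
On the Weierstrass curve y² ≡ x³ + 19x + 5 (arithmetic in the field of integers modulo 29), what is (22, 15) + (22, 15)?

tangent at (22, 15): λ = (3·22² + 19)/(2·15) ≡ 21/1. 1⁻¹ ≡ 1 (mod 29) since 1·1 = 1 ≡ 1, so λ ≡ 21·1 ≡ 21.
  x = λ² - 22 - 22 = 441 - 44 ≡ 20; y = λ·(22 - 20) - 15 ≡ 27. → (20, 27)

(20, 27)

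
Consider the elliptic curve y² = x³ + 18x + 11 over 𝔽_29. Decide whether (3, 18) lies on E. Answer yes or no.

yes

y² = 18² ≡ 5; x³ + 18x + 11 = 92 ≡ 5 (mod 29). 5 = 5.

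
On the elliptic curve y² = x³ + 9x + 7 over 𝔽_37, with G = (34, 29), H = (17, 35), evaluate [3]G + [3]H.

(34, 29)

First 3G:
Repeated addition: build up to 3G.
2G: tangent at (34, 29): λ = (3·34² + 9)/(2·29) ≡ 36/21. 21⁻¹ ≡ 30 (mod 37), so λ ≡ 36·30 ≡ 7.
  x = λ² - 34 - 34 = 49 - 68 ≡ 18; y = λ·(34 - 18) - 29 ≡ 9. → (18, 9)
3G: (18, 9) + (34, 29). λ = (29 - 9)/(34 - 18) ≡ 20/16 mod 37. 16⁻¹ ≡ 7 (mod 37), so λ ≡ 29.
  x = λ² - 18 - 34 = 841 - 52 ≡ 12; y = λ·(18 - 12) - 9 ≡ 17. → (12, 17)
3G = (12, 17).
Next 3H:
Repeated addition: build up to 3H.
2H: tangent at (17, 35): λ = (3·17² + 9)/(2·35) ≡ 25/33. 33⁻¹ ≡ 9 (mod 37), so λ ≡ 25·9 ≡ 3.
  x = λ² - 17 - 17 = 9 - 34 ≡ 12; y = λ·(17 - 12) - 35 ≡ 17. → (12, 17)
3H: (12, 17) + (17, 35). λ = (35 - 17)/(17 - 12) ≡ 18/5 mod 37. 5⁻¹ ≡ 15 (mod 37) since 5·15 = 75 ≡ 1, so λ ≡ 11.
  x = λ² - 12 - 17 = 121 - 29 ≡ 18; y = λ·(12 - 18) - 17 ≡ 28. → (18, 28)
3H = (18, 28).
Finally 3G + 3H:
(12, 17) + (18, 28). λ = (28 - 17)/(18 - 12) ≡ 11/6 mod 37. 6⁻¹ ≡ 31 (mod 37) since 6·31 = 186 ≡ 1, so λ ≡ 8.
  x = λ² - 12 - 18 = 64 - 30 ≡ 34; y = λ·(12 - 34) - 17 ≡ 29. → (34, 29)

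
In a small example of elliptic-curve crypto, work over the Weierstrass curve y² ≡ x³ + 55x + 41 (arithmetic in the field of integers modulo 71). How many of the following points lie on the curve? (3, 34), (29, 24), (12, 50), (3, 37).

3

(3, 34): 34² ≡ 20, rhs ≡ 20 → on.
(29, 24): 24² ≡ 8, rhs ≡ 39 → off.
(12, 50): 50² ≡ 15, rhs ≡ 15 → on.
(3, 37): 37² ≡ 20, rhs ≡ 20 → on.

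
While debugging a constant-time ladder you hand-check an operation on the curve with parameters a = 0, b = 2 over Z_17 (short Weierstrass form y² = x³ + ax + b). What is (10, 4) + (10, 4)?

(5, 5)

tangent at (10, 4): λ = (3·10² + 0)/(2·4) ≡ 11/8. 8⁻¹ ≡ 15 (mod 17) since 8·15 = 120 ≡ 1, so λ ≡ 11·15 ≡ 12.
  x = λ² - 10 - 10 = 144 - 20 ≡ 5; y = λ·(10 - 5) - 4 ≡ 5. → (5, 5)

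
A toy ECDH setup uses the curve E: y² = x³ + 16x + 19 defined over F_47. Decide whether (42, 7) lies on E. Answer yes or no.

y² = 7² ≡ 2; x³ + 16x + 19 = 74779 ≡ 2 (mod 47). 2 = 2.

yes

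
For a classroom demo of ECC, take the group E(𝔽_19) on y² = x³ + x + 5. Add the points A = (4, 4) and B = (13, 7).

(4, 4) + (13, 7). λ = (7 - 4)/(13 - 4) ≡ 3/9 mod 19. 9⁻¹ ≡ 17 (mod 19), so λ ≡ 13.
  x = λ² - 4 - 13 = 169 - 17 ≡ 0; y = λ·(4 - 0) - 4 ≡ 10. → (0, 10)

(0, 10)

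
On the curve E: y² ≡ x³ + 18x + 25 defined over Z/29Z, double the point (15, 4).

(15, 25)

tangent at (15, 4): λ = (3·15² + 18)/(2·4) ≡ 26/8. 8⁻¹ ≡ 11 (mod 29), so λ ≡ 26·11 ≡ 25.
  x = λ² - 15 - 15 = 625 - 30 ≡ 15; y = λ·(15 - 15) - 4 ≡ 25. → (15, 25)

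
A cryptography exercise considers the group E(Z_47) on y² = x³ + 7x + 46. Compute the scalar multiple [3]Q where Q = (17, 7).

O

Repeated addition: build up to 3Q.
2Q: tangent at (17, 7): λ = (3·17² + 7)/(2·7) ≡ 28/14. 14⁻¹ ≡ 37 (mod 47), so λ ≡ 28·37 ≡ 2.
  x = λ² - 17 - 17 = 4 - 34 ≡ 17; y = λ·(17 - 17) - 7 ≡ 40. → (17, 40)
3Q: (17, 40) + (17, 7): same x and y₁ ≡ -y₂, so the sum is 𝒪.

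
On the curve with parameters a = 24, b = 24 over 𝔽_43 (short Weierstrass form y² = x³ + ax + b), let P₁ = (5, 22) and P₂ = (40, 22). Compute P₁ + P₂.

(5, 22) + (40, 22). λ = (22 - 22)/(40 - 5) ≡ 0/35 mod 43. 35⁻¹ ≡ 16 (mod 43), so λ ≡ 0.
  x = λ² - 5 - 40 = 0 - 45 ≡ 41; y = λ·(5 - 41) - 22 ≡ 21. → (41, 21)

(41, 21)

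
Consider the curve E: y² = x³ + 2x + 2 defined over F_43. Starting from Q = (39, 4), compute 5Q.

(39, 39)

Repeated addition: build up to 5Q.
2Q: tangent at (39, 4): λ = (3·39² + 2)/(2·4) ≡ 7/8. 8⁻¹ ≡ 27 (mod 43) since 8·27 = 216 ≡ 1, so λ ≡ 7·27 ≡ 17.
  x = λ² - 39 - 39 = 289 - 78 ≡ 39; y = λ·(39 - 39) - 4 ≡ 39. → (39, 39)
3Q: (39, 39) + (39, 4): same x and y₁ ≡ -y₂, so the sum is the point at infinity.
4Q: the point at infinity + (39, 4) = (39, 4) (identity).
5Q: tangent at (39, 4): λ = (3·39² + 2)/(2·4) ≡ 7/8. 8⁻¹ ≡ 27 (mod 43), so λ ≡ 7·27 ≡ 17.
  x = λ² - 39 - 39 = 289 - 78 ≡ 39; y = λ·(39 - 39) - 4 ≡ 39. → (39, 39)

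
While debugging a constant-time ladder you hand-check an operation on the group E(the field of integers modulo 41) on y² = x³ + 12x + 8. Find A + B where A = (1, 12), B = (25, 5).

(19, 24)

(1, 12) + (25, 5). λ = (5 - 12)/(25 - 1) ≡ 34/24 mod 41. 24⁻¹ ≡ 12 (mod 41) since 24·12 = 288 ≡ 1, so λ ≡ 39.
  x = λ² - 1 - 25 = 1521 - 26 ≡ 19; y = λ·(1 - 19) - 12 ≡ 24. → (19, 24)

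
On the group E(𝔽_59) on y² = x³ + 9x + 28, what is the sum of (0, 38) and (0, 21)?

The two points share x = 0 and their y-coordinates satisfy 38 + 21 ≡ 0 (mod 59), so they are inverses. Their sum is the point at infinity.

O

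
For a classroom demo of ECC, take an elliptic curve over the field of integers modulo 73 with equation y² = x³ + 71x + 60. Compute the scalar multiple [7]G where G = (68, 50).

Repeated addition: build up to 7G.
2G: tangent at (68, 50): λ = (3·68² + 71)/(2·50) ≡ 0/27. 27⁻¹ ≡ 46 (mod 73), so λ ≡ 0·46 ≡ 0.
  x = λ² - 68 - 68 = 0 - 136 ≡ 10; y = λ·(68 - 10) - 50 ≡ 23. → (10, 23)
3G: (10, 23) + (68, 50). λ = (50 - 23)/(68 - 10) ≡ 27/58 mod 73. 58⁻¹ ≡ 34 (mod 73), so λ ≡ 42.
  x = λ² - 10 - 68 = 1764 - 78 ≡ 7; y = λ·(10 - 7) - 23 ≡ 30. → (7, 30)
4G: (7, 30) + (68, 50). λ = (50 - 30)/(68 - 7) ≡ 20/61 mod 73. 61⁻¹ ≡ 6 (mod 73), so λ ≡ 47.
  x = λ² - 7 - 68 = 2209 - 75 ≡ 17; y = λ·(7 - 17) - 30 ≡ 11. → (17, 11)
5G: (17, 11) + (68, 50). λ = (50 - 11)/(68 - 17) ≡ 39/51 mod 73. 51⁻¹ ≡ 63 (mod 73), so λ ≡ 48.
  x = λ² - 17 - 68 = 2304 - 85 ≡ 29; y = λ·(17 - 29) - 11 ≡ 70. → (29, 70)
6G: (29, 70) + (68, 50). λ = (50 - 70)/(68 - 29) ≡ 53/39 mod 73. 39⁻¹ ≡ 15 (mod 73) since 39·15 = 585 ≡ 1, so λ ≡ 65.
  x = λ² - 29 - 68 = 4225 - 97 ≡ 40; y = λ·(29 - 40) - 70 ≡ 18. → (40, 18)
7G: (40, 18) + (68, 50). λ = (50 - 18)/(68 - 40) ≡ 32/28 mod 73. 28⁻¹ ≡ 60 (mod 73), so λ ≡ 22.
  x = λ² - 40 - 68 = 484 - 108 ≡ 11; y = λ·(40 - 11) - 18 ≡ 36. → (11, 36)

(11, 36)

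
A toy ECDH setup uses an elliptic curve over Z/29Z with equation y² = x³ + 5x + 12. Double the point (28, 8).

tangent at (28, 8): λ = (3·28² + 5)/(2·8) ≡ 8/16. 16⁻¹ ≡ 20 (mod 29), so λ ≡ 8·20 ≡ 15.
  x = λ² - 28 - 28 = 225 - 56 ≡ 24; y = λ·(28 - 24) - 8 ≡ 23. → (24, 23)

(24, 23)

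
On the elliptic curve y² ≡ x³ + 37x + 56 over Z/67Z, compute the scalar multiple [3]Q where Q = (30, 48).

(8, 44)

Repeated addition: build up to 3Q.
2Q: tangent at (30, 48): λ = (3·30² + 37)/(2·48) ≡ 57/29. 29⁻¹ ≡ 37 (mod 67) since 29·37 = 1073 ≡ 1, so λ ≡ 57·37 ≡ 32.
  x = λ² - 30 - 30 = 1024 - 60 ≡ 26; y = λ·(30 - 26) - 48 ≡ 13. → (26, 13)
3Q: (26, 13) + (30, 48). λ = (48 - 13)/(30 - 26) ≡ 35/4 mod 67. 4⁻¹ ≡ 17 (mod 67), so λ ≡ 59.
  x = λ² - 26 - 30 = 3481 - 56 ≡ 8; y = λ·(26 - 8) - 13 ≡ 44. → (8, 44)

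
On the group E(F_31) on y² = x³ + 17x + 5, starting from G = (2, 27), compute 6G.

Repeated addition: build up to 6G.
2G: tangent at (2, 27): λ = (3·2² + 17)/(2·27) ≡ 29/23. 23⁻¹ ≡ 27 (mod 31) since 23·27 = 621 ≡ 1, so λ ≡ 29·27 ≡ 8.
  x = λ² - 2 - 2 = 64 - 4 ≡ 29; y = λ·(2 - 29) - 27 ≡ 5. → (29, 5)
3G: (29, 5) + (2, 27). λ = (27 - 5)/(2 - 29) ≡ 22/4 mod 31. 4⁻¹ ≡ 8 (mod 31), so λ ≡ 21.
  x = λ² - 29 - 2 = 441 - 31 ≡ 7; y = λ·(29 - 7) - 5 ≡ 23. → (7, 23)
4G: (7, 23) + (2, 27). λ = (27 - 23)/(2 - 7) ≡ 4/26 mod 31. 26⁻¹ ≡ 6 (mod 31) since 26·6 = 156 ≡ 1, so λ ≡ 24.
  x = λ² - 7 - 2 = 576 - 9 ≡ 9; y = λ·(7 - 9) - 23 ≡ 22. → (9, 22)
5G: (9, 22) + (2, 27). λ = (27 - 22)/(2 - 9) ≡ 5/24 mod 31. 24⁻¹ ≡ 22 (mod 31), so λ ≡ 17.
  x = λ² - 9 - 2 = 289 - 11 ≡ 30; y = λ·(9 - 30) - 22 ≡ 24. → (30, 24)
6G: (30, 24) + (2, 27). λ = (27 - 24)/(2 - 30) ≡ 3/3 mod 31. 3⁻¹ ≡ 21 (mod 31), so λ ≡ 1.
  x = λ² - 30 - 2 = 1 - 32 ≡ 0; y = λ·(30 - 0) - 24 ≡ 6. → (0, 6)

(0, 6)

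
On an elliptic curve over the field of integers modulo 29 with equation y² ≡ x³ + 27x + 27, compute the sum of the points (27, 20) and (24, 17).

(8, 28)

(27, 20) + (24, 17). λ = (17 - 20)/(24 - 27) ≡ 26/26 mod 29. 26⁻¹ ≡ 19 (mod 29), so λ ≡ 1.
  x = λ² - 27 - 24 = 1 - 51 ≡ 8; y = λ·(27 - 8) - 20 ≡ 28. → (8, 28)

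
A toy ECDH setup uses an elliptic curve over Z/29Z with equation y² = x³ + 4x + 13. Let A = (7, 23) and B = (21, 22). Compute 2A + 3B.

(10, 26)

First 2A:
Repeated addition: build up to 2A.
2A: tangent at (7, 23): λ = (3·7² + 4)/(2·23) ≡ 6/17. 17⁻¹ ≡ 12 (mod 29), so λ ≡ 6·12 ≡ 14.
  x = λ² - 7 - 7 = 196 - 14 ≡ 8; y = λ·(7 - 8) - 23 ≡ 21. → (8, 21)
2A = (8, 21).
Next 3B:
Repeated addition: build up to 3B.
2B: tangent at (21, 22): λ = (3·21² + 4)/(2·22) ≡ 22/15. 15⁻¹ ≡ 2 (mod 29), so λ ≡ 22·2 ≡ 15.
  x = λ² - 21 - 21 = 225 - 42 ≡ 9; y = λ·(21 - 9) - 22 ≡ 13. → (9, 13)
3B: (9, 13) + (21, 22). λ = (22 - 13)/(21 - 9) ≡ 9/12 mod 29. 12⁻¹ ≡ 17 (mod 29) since 12·17 = 204 ≡ 1, so λ ≡ 8.
  x = λ² - 9 - 21 = 64 - 30 ≡ 5; y = λ·(9 - 5) - 13 ≡ 19. → (5, 19)
3B = (5, 19).
Finally 2A + 3B:
(8, 21) + (5, 19). λ = (19 - 21)/(5 - 8) ≡ 27/26 mod 29. 26⁻¹ ≡ 19 (mod 29) since 26·19 = 494 ≡ 1, so λ ≡ 20.
  x = λ² - 8 - 5 = 400 - 13 ≡ 10; y = λ·(8 - 10) - 21 ≡ 26. → (10, 26)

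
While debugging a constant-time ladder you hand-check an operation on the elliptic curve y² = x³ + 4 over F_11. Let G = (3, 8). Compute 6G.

(6, 0)

Double-and-add on 6 = (110)₂. Start with G = (3, 8) for the leading 1-bit.
double: tangent at (3, 8): λ = (3·3² + 0)/(2·8) ≡ 5/5. 5⁻¹ ≡ 9 (mod 11) since 5·9 = 45 ≡ 1, so λ ≡ 5·9 ≡ 1.
  x = λ² - 3 - 3 = 1 - 6 ≡ 6; y = λ·(3 - 6) - 8 ≡ 0. → (6, 0)
add G: (6, 0) + (3, 8). λ = (8 - 0)/(3 - 6) ≡ 8/8 mod 11. 8⁻¹ ≡ 7 (mod 11) since 8·7 = 56 ≡ 1, so λ ≡ 1.
  x = λ² - 6 - 3 = 1 - 9 ≡ 3; y = λ·(6 - 3) - 0 ≡ 3. → (3, 3)
double: tangent at (3, 3): λ = (3·3² + 0)/(2·3) ≡ 5/6. 6⁻¹ ≡ 2 (mod 11) since 6·2 = 12 ≡ 1, so λ ≡ 5·2 ≡ 10.
  x = λ² - 3 - 3 = 100 - 6 ≡ 6; y = λ·(3 - 6) - 3 ≡ 0. → (6, 0)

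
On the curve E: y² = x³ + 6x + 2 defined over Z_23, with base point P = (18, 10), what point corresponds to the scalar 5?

Double-and-add on 5 = (101)₂. Start with P = (18, 10) for the leading 1-bit.
double: tangent at (18, 10): λ = (3·18² + 6)/(2·10) ≡ 12/20. 20⁻¹ ≡ 15 (mod 23), so λ ≡ 12·15 ≡ 19.
  x = λ² - 18 - 18 = 361 - 36 ≡ 3; y = λ·(18 - 3) - 10 ≡ 22. → (3, 22)
double: tangent at (3, 22): λ = (3·3² + 6)/(2·22) ≡ 10/21. 21⁻¹ ≡ 11 (mod 23) since 21·11 = 231 ≡ 1, so λ ≡ 10·11 ≡ 18.
  x = λ² - 3 - 3 = 324 - 6 ≡ 19; y = λ·(3 - 19) - 22 ≡ 12. → (19, 12)
add P: (19, 12) + (18, 10). λ = (10 - 12)/(18 - 19) ≡ 21/22 mod 23. 22⁻¹ ≡ 22 (mod 23) since 22·22 = 484 ≡ 1, so λ ≡ 2.
  x = λ² - 19 - 18 = 4 - 37 ≡ 13; y = λ·(19 - 13) - 12 ≡ 0. → (13, 0)

(13, 0)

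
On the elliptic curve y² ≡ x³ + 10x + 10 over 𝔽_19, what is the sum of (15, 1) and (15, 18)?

The two points share x = 15 and their y-coordinates satisfy 1 + 18 ≡ 0 (mod 19), so they are inverses. Their sum is 𝒪.

O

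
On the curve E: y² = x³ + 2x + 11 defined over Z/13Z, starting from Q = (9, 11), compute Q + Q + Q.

Repeated addition: build up to 3Q.
2Q: tangent at (9, 11): λ = (3·9² + 2)/(2·11) ≡ 11/9. 9⁻¹ ≡ 3 (mod 13), so λ ≡ 11·3 ≡ 7.
  x = λ² - 9 - 9 = 49 - 18 ≡ 5; y = λ·(9 - 5) - 11 ≡ 4. → (5, 4)
3Q: (5, 4) + (9, 11). λ = (11 - 4)/(9 - 5) ≡ 7/4 mod 13. 4⁻¹ ≡ 10 (mod 13), so λ ≡ 5.
  x = λ² - 5 - 9 = 25 - 14 ≡ 11; y = λ·(5 - 11) - 4 ≡ 5. → (11, 5)

(11, 5)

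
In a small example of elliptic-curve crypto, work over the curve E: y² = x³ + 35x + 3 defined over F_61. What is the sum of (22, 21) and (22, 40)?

The two points share x = 22 and their y-coordinates satisfy 21 + 40 ≡ 0 (mod 61), so they are inverses. Their sum is the point at infinity.

O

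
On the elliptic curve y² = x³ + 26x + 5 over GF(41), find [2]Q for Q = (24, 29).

tangent at (24, 29): λ = (3·24² + 26)/(2·29) ≡ 32/17. 17⁻¹ ≡ 29 (mod 41), so λ ≡ 32·29 ≡ 26.
  x = λ² - 24 - 24 = 676 - 48 ≡ 13; y = λ·(24 - 13) - 29 ≡ 11. → (13, 11)

(13, 11)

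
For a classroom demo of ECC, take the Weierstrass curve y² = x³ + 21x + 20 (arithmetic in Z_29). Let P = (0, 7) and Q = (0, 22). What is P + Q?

The two points share x = 0 and their y-coordinates satisfy 7 + 22 ≡ 0 (mod 29), so they are inverses. Their sum is 𝒪.

O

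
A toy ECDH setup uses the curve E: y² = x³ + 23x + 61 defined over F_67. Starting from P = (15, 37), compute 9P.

Double-and-add on 9 = (1001)₂. Start with P = (15, 37) for the leading 1-bit.
double: tangent at (15, 37): λ = (3·15² + 23)/(2·37) ≡ 28/7. 7⁻¹ ≡ 48 (mod 67), so λ ≡ 28·48 ≡ 4.
  x = λ² - 15 - 15 = 16 - 30 ≡ 53; y = λ·(15 - 53) - 37 ≡ 12. → (53, 12)
double: tangent at (53, 12): λ = (3·53² + 23)/(2·12) ≡ 8/24. 24⁻¹ ≡ 14 (mod 67), so λ ≡ 8·14 ≡ 45.
  x = λ² - 53 - 53 = 2025 - 106 ≡ 43; y = λ·(53 - 43) - 12 ≡ 36. → (43, 36)
double: tangent at (43, 36): λ = (3·43² + 23)/(2·36) ≡ 9/5. 5⁻¹ ≡ 27 (mod 67) since 5·27 = 135 ≡ 1, so λ ≡ 9·27 ≡ 42.
  x = λ² - 43 - 43 = 1764 - 86 ≡ 3; y = λ·(43 - 3) - 36 ≡ 36. → (3, 36)
add P: (3, 36) + (15, 37). λ = (37 - 36)/(15 - 3) ≡ 1/12 mod 67. 12⁻¹ ≡ 28 (mod 67), so λ ≡ 28.
  x = λ² - 3 - 15 = 784 - 18 ≡ 29; y = λ·(3 - 29) - 36 ≡ 40. → (29, 40)

(29, 40)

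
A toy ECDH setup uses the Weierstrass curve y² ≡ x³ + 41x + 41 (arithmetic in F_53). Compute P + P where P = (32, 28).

(52, 30)

tangent at (32, 28): λ = (3·32² + 41)/(2·28) ≡ 39/3. 3⁻¹ ≡ 18 (mod 53) since 3·18 = 54 ≡ 1, so λ ≡ 39·18 ≡ 13.
  x = λ² - 32 - 32 = 169 - 64 ≡ 52; y = λ·(32 - 52) - 28 ≡ 30. → (52, 30)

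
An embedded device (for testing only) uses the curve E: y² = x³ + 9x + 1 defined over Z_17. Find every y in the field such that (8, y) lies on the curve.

none

x³ + 9x + 1 = 585 ≡ 7 (mod 17).
7 is a non-residue mod 17; no y exists.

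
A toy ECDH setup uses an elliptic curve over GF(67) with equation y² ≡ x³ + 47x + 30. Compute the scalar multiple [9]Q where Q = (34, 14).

(20, 40)

Double-and-add on 9 = (1001)₂. Start with Q = (34, 14) for the leading 1-bit.
double: tangent at (34, 14): λ = (3·34² + 47)/(2·14) ≡ 31/28. 28⁻¹ ≡ 12 (mod 67), so λ ≡ 31·12 ≡ 37.
  x = λ² - 34 - 34 = 1369 - 68 ≡ 28; y = λ·(34 - 28) - 14 ≡ 7. → (28, 7)
double: tangent at (28, 7): λ = (3·28² + 47)/(2·7) ≡ 54/14. 14⁻¹ ≡ 24 (mod 67), so λ ≡ 54·24 ≡ 23.
  x = λ² - 28 - 28 = 529 - 56 ≡ 4; y = λ·(28 - 4) - 7 ≡ 9. → (4, 9)
double: tangent at (4, 9): λ = (3·4² + 47)/(2·9) ≡ 28/18. 18⁻¹ ≡ 41 (mod 67), so λ ≡ 28·41 ≡ 9.
  x = λ² - 4 - 4 = 81 - 8 ≡ 6; y = λ·(4 - 6) - 9 ≡ 40. → (6, 40)
add Q: (6, 40) + (34, 14). λ = (14 - 40)/(34 - 6) ≡ 41/28 mod 67. 28⁻¹ ≡ 12 (mod 67) since 28·12 = 336 ≡ 1, so λ ≡ 23.
  x = λ² - 6 - 34 = 529 - 40 ≡ 20; y = λ·(6 - 20) - 40 ≡ 40. → (20, 40)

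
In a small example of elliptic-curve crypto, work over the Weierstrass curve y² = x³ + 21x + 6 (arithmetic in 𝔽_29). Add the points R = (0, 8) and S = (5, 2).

(15, 10)

(0, 8) + (5, 2). λ = (2 - 8)/(5 - 0) ≡ 23/5 mod 29. 5⁻¹ ≡ 6 (mod 29), so λ ≡ 22.
  x = λ² - 0 - 5 = 484 - 5 ≡ 15; y = λ·(0 - 15) - 8 ≡ 10. → (15, 10)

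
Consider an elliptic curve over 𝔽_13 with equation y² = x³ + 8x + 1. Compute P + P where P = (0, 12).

(3, 0)

tangent at (0, 12): λ = (3·0² + 8)/(2·12) ≡ 8/11. 11⁻¹ ≡ 6 (mod 13) since 11·6 = 66 ≡ 1, so λ ≡ 8·6 ≡ 9.
  x = λ² - 0 - 0 = 81 - 0 ≡ 3; y = λ·(0 - 3) - 12 ≡ 0. → (3, 0)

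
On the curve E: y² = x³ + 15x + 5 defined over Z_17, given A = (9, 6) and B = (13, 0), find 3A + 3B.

(8, 5)

First 3A:
Repeated addition: build up to 3A.
2A: tangent at (9, 6): λ = (3·9² + 15)/(2·6) ≡ 3/12. 12⁻¹ ≡ 10 (mod 17), so λ ≡ 3·10 ≡ 13.
  x = λ² - 9 - 9 = 169 - 18 ≡ 15; y = λ·(9 - 15) - 6 ≡ 1. → (15, 1)
3A: (15, 1) + (9, 6). λ = (6 - 1)/(9 - 15) ≡ 5/11 mod 17. 11⁻¹ ≡ 14 (mod 17), so λ ≡ 2.
  x = λ² - 15 - 9 = 4 - 24 ≡ 14; y = λ·(15 - 14) - 1 ≡ 1. → (14, 1)
3A = (14, 1).
Next 3B:
Repeated addition: build up to 3B.
2B: (13, 0) + (13, 0): same x and y₁ ≡ -y₂, so the sum is O.
3B: O + (13, 0) = (13, 0) (identity).
3B = (13, 0).
Finally 3A + 3B:
(14, 1) + (13, 0). λ = (0 - 1)/(13 - 14) ≡ 16/16 mod 17. 16⁻¹ ≡ 16 (mod 17), so λ ≡ 1.
  x = λ² - 14 - 13 = 1 - 27 ≡ 8; y = λ·(14 - 8) - 1 ≡ 5. → (8, 5)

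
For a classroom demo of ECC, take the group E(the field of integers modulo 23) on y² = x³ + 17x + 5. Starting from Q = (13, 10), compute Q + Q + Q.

(2, 22)

Repeated addition: build up to 3Q.
2Q: tangent at (13, 10): λ = (3·13² + 17)/(2·10) ≡ 18/20. 20⁻¹ ≡ 15 (mod 23), so λ ≡ 18·15 ≡ 17.
  x = λ² - 13 - 13 = 289 - 26 ≡ 10; y = λ·(13 - 10) - 10 ≡ 18. → (10, 18)
3Q: (10, 18) + (13, 10). λ = (10 - 18)/(13 - 10) ≡ 15/3 mod 23. 3⁻¹ ≡ 8 (mod 23) since 3·8 = 24 ≡ 1, so λ ≡ 5.
  x = λ² - 10 - 13 = 25 - 23 ≡ 2; y = λ·(10 - 2) - 18 ≡ 22. → (2, 22)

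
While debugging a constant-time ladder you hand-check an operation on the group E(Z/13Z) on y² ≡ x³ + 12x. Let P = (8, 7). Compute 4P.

Double-and-add on 4 = (100)₂. Start with P = (8, 7) for the leading 1-bit.
double: tangent at (8, 7): λ = (3·8² + 12)/(2·7) ≡ 9/1. 1⁻¹ ≡ 1 (mod 13) since 1·1 = 1 ≡ 1, so λ ≡ 9·1 ≡ 9.
  x = λ² - 8 - 8 = 81 - 16 ≡ 0; y = λ·(8 - 0) - 7 ≡ 0. → (0, 0)
double: (0, 0) + (0, 0): same x and y₁ ≡ -y₂, so the sum is O.

O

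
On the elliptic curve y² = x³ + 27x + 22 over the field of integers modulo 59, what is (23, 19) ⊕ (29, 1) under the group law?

(23, 19) + (29, 1). λ = (1 - 19)/(29 - 23) ≡ 41/6 mod 59. 6⁻¹ ≡ 10 (mod 59), so λ ≡ 56.
  x = λ² - 23 - 29 = 3136 - 52 ≡ 16; y = λ·(23 - 16) - 19 ≡ 19. → (16, 19)

(16, 19)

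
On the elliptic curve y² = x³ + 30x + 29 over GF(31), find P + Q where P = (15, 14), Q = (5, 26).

(15, 14) + (5, 26). λ = (26 - 14)/(5 - 15) ≡ 12/21 mod 31. 21⁻¹ ≡ 3 (mod 31), so λ ≡ 5.
  x = λ² - 15 - 5 = 25 - 20 ≡ 5; y = λ·(15 - 5) - 14 ≡ 5. → (5, 5)

(5, 5)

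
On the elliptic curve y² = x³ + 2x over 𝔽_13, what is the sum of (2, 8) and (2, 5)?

The two points share x = 2 and their y-coordinates satisfy 8 + 5 ≡ 0 (mod 13), so they are inverses. Their sum is 𝒪.

O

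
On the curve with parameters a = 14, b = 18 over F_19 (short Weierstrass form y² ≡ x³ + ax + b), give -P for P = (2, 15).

(2, 4)

-(2, 15) = (2, -15 mod 19) = (2, 4).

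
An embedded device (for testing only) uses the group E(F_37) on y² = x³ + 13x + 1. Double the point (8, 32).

(25, 2)

tangent at (8, 32): λ = (3·8² + 13)/(2·32) ≡ 20/27. 27⁻¹ ≡ 11 (mod 37), so λ ≡ 20·11 ≡ 35.
  x = λ² - 8 - 8 = 1225 - 16 ≡ 25; y = λ·(8 - 25) - 32 ≡ 2. → (25, 2)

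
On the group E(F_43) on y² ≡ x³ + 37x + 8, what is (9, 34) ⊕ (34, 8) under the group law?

(35, 24)

(9, 34) + (34, 8). λ = (8 - 34)/(34 - 9) ≡ 17/25 mod 43. 25⁻¹ ≡ 31 (mod 43), so λ ≡ 11.
  x = λ² - 9 - 34 = 121 - 43 ≡ 35; y = λ·(9 - 35) - 34 ≡ 24. → (35, 24)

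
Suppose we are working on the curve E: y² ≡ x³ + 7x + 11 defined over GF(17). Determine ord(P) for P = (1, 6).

2P: tangent at (1, 6): λ = (3·1² + 7)/(2·6) ≡ 10/12. 12⁻¹ ≡ 10 (mod 17), so λ ≡ 10·10 ≡ 15.
  x = λ² - 1 - 1 = 225 - 2 ≡ 2; y = λ·(1 - 2) - 6 ≡ 13. → (2, 13)
3P: (2, 13) + (1, 6). λ = (6 - 13)/(1 - 2) ≡ 10/16 mod 17. 16⁻¹ ≡ 16 (mod 17) since 16·16 = 256 ≡ 1, so λ ≡ 7.
  x = λ² - 2 - 1 = 49 - 3 ≡ 12; y = λ·(2 - 12) - 13 ≡ 2. → (12, 2)
4P: (12, 2) + (1, 6). λ = (6 - 2)/(1 - 12) ≡ 4/6 mod 17. 6⁻¹ ≡ 3 (mod 17) since 6·3 = 18 ≡ 1, so λ ≡ 12.
  x = λ² - 12 - 1 = 144 - 13 ≡ 12; y = λ·(12 - 12) - 2 ≡ 15. → (12, 15)
5P: (12, 15) + (1, 6). λ = (6 - 15)/(1 - 12) ≡ 8/6 mod 17. 6⁻¹ ≡ 3 (mod 17), so λ ≡ 7.
  x = λ² - 12 - 1 = 49 - 13 ≡ 2; y = λ·(12 - 2) - 15 ≡ 4. → (2, 4)
6P: (2, 4) + (1, 6). λ = (6 - 4)/(1 - 2) ≡ 2/16 mod 17. 16⁻¹ ≡ 16 (mod 17) since 16·16 = 256 ≡ 1, so λ ≡ 15.
  x = λ² - 2 - 1 = 225 - 3 ≡ 1; y = λ·(2 - 1) - 4 ≡ 11. → (1, 11)
7P: (1, 11) + (1, 6): same x and y₁ ≡ -y₂, so the sum is 𝒪.
7P = 𝒪, so the order is 7.

7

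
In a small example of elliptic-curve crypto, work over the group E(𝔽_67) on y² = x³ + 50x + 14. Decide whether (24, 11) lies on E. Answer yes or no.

y² = 11² ≡ 54; x³ + 50x + 14 = 15038 ≡ 30 (mod 67). 54 ≠ 30.

no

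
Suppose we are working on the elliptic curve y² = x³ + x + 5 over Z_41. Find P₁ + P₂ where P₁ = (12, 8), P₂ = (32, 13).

(12, 8) + (32, 13). λ = (13 - 8)/(32 - 12) ≡ 5/20 mod 41. 20⁻¹ ≡ 39 (mod 41), so λ ≡ 31.
  x = λ² - 12 - 32 = 961 - 44 ≡ 15; y = λ·(12 - 15) - 8 ≡ 22. → (15, 22)

(15, 22)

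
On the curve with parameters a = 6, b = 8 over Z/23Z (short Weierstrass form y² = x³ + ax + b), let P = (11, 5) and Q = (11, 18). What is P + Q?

The two points share x = 11 and their y-coordinates satisfy 5 + 18 ≡ 0 (mod 23), so they are inverses. Their sum is O.

O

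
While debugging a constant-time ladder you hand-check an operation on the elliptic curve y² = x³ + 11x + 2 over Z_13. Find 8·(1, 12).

Write Q = (1, 12).
Double-and-add on 8 = (1000)₂. Start with Q = (1, 12) for the leading 1-bit.
double: tangent at (1, 12): λ = (3·1² + 11)/(2·12) ≡ 1/11. 11⁻¹ ≡ 6 (mod 13) since 11·6 = 66 ≡ 1, so λ ≡ 1·6 ≡ 6.
  x = λ² - 1 - 1 = 36 - 2 ≡ 8; y = λ·(1 - 8) - 12 ≡ 11. → (8, 11)
double: tangent at (8, 11): λ = (3·8² + 11)/(2·11) ≡ 8/9. 9⁻¹ ≡ 3 (mod 13) since 9·3 = 27 ≡ 1, so λ ≡ 8·3 ≡ 11.
  x = λ² - 8 - 8 = 121 - 16 ≡ 1; y = λ·(8 - 1) - 11 ≡ 1. → (1, 1)
double: tangent at (1, 1): λ = (3·1² + 11)/(2·1) ≡ 1/2. 2⁻¹ ≡ 7 (mod 13), so λ ≡ 1·7 ≡ 7.
  x = λ² - 1 - 1 = 49 - 2 ≡ 8; y = λ·(1 - 8) - 1 ≡ 2. → (8, 2)

(8, 2)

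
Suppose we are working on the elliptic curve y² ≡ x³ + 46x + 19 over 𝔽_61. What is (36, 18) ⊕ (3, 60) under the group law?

(9, 53)

(36, 18) + (3, 60). λ = (60 - 18)/(3 - 36) ≡ 42/28 mod 61. 28⁻¹ ≡ 24 (mod 61), so λ ≡ 32.
  x = λ² - 36 - 3 = 1024 - 39 ≡ 9; y = λ·(36 - 9) - 18 ≡ 53. → (9, 53)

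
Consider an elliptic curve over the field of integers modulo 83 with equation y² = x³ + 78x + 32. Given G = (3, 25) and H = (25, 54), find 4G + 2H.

(48, 49)

First 4G:
Double-and-add on 4 = (100)₂. Start with G = (3, 25) for the leading 1-bit.
double: tangent at (3, 25): λ = (3·3² + 78)/(2·25) ≡ 22/50. 50⁻¹ ≡ 5 (mod 83), so λ ≡ 22·5 ≡ 27.
  x = λ² - 3 - 3 = 729 - 6 ≡ 59; y = λ·(3 - 59) - 25 ≡ 40. → (59, 40)
double: tangent at (59, 40): λ = (3·59² + 78)/(2·40) ≡ 63/80. 80⁻¹ ≡ 55 (mod 83), so λ ≡ 63·55 ≡ 62.
  x = λ² - 59 - 59 = 3844 - 118 ≡ 74; y = λ·(59 - 74) - 40 ≡ 26. → (74, 26)
4G = (74, 26).
Next 2H:
Repeated addition: build up to 2H.
2H: tangent at (25, 54): λ = (3·25² + 78)/(2·54) ≡ 44/25. 25⁻¹ ≡ 10 (mod 83), so λ ≡ 44·10 ≡ 25.
  x = λ² - 25 - 25 = 625 - 50 ≡ 77; y = λ·(25 - 77) - 54 ≡ 57. → (77, 57)
2H = (77, 57).
Finally 4G + 2H:
(74, 26) + (77, 57). λ = (57 - 26)/(77 - 74) ≡ 31/3 mod 83. 3⁻¹ ≡ 28 (mod 83) since 3·28 = 84 ≡ 1, so λ ≡ 38.
  x = λ² - 74 - 77 = 1444 - 151 ≡ 48; y = λ·(74 - 48) - 26 ≡ 49. → (48, 49)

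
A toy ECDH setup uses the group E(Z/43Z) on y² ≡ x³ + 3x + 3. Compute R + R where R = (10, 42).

(24, 15)

tangent at (10, 42): λ = (3·10² + 3)/(2·42) ≡ 2/41. 41⁻¹ ≡ 21 (mod 43), so λ ≡ 2·21 ≡ 42.
  x = λ² - 10 - 10 = 1764 - 20 ≡ 24; y = λ·(10 - 24) - 42 ≡ 15. → (24, 15)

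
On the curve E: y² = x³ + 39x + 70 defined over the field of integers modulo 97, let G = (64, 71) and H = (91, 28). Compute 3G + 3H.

First 3G:
Repeated addition: build up to 3G.
2G: tangent at (64, 71): λ = (3·64² + 39)/(2·71) ≡ 8/45. 45⁻¹ ≡ 69 (mod 97), so λ ≡ 8·69 ≡ 67.
  x = λ² - 64 - 64 = 4489 - 128 ≡ 93; y = λ·(64 - 93) - 71 ≡ 23. → (93, 23)
3G: (93, 23) + (64, 71). λ = (71 - 23)/(64 - 93) ≡ 48/68 mod 97. 68⁻¹ ≡ 10 (mod 97), so λ ≡ 92.
  x = λ² - 93 - 64 = 8464 - 157 ≡ 62; y = λ·(93 - 62) - 23 ≡ 16. → (62, 16)
3G = (62, 16).
Next 3H:
Repeated addition: build up to 3H.
2H: tangent at (91, 28): λ = (3·91² + 39)/(2·28) ≡ 50/56. 56⁻¹ ≡ 26 (mod 97) since 56·26 = 1456 ≡ 1, so λ ≡ 50·26 ≡ 39.
  x = λ² - 91 - 91 = 1521 - 182 ≡ 78; y = λ·(91 - 78) - 28 ≡ 91. → (78, 91)
3H: (78, 91) + (91, 28). λ = (28 - 91)/(91 - 78) ≡ 34/13 mod 97. 13⁻¹ ≡ 15 (mod 97), so λ ≡ 25.
  x = λ² - 78 - 91 = 625 - 169 ≡ 68; y = λ·(78 - 68) - 91 ≡ 62. → (68, 62)
3H = (68, 62).
Finally 3G + 3H:
(62, 16) + (68, 62). λ = (62 - 16)/(68 - 62) ≡ 46/6 mod 97. 6⁻¹ ≡ 81 (mod 97), so λ ≡ 40.
  x = λ² - 62 - 68 = 1600 - 130 ≡ 15; y = λ·(62 - 15) - 16 ≡ 21. → (15, 21)

(15, 21)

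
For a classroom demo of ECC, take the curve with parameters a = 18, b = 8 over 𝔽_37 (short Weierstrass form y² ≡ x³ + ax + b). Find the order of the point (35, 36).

2P: tangent at (35, 36): λ = (3·35² + 18)/(2·36) ≡ 30/35. 35⁻¹ ≡ 18 (mod 37) since 35·18 = 630 ≡ 1, so λ ≡ 30·18 ≡ 22.
  x = λ² - 35 - 35 = 484 - 70 ≡ 7; y = λ·(35 - 7) - 36 ≡ 25. → (7, 25)
3P: (7, 25) + (35, 36). λ = (36 - 25)/(35 - 7) ≡ 11/28 mod 37. 28⁻¹ ≡ 4 (mod 37) since 28·4 = 112 ≡ 1, so λ ≡ 7.
  x = λ² - 7 - 35 = 49 - 42 ≡ 7; y = λ·(7 - 7) - 25 ≡ 12. → (7, 12)
4P: (7, 12) + (35, 36). λ = (36 - 12)/(35 - 7) ≡ 24/28 mod 37. 28⁻¹ ≡ 4 (mod 37) since 28·4 = 112 ≡ 1, so λ ≡ 22.
  x = λ² - 7 - 35 = 484 - 42 ≡ 35; y = λ·(7 - 35) - 12 ≡ 1. → (35, 1)
5P: (35, 1) + (35, 36): same x and y₁ ≡ -y₂, so the sum is ∞.
5P = ∞, so the order is 5.

5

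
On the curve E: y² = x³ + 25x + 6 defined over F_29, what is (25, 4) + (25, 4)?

tangent at (25, 4): λ = (3·25² + 25)/(2·4) ≡ 15/8. 8⁻¹ ≡ 11 (mod 29) since 8·11 = 88 ≡ 1, so λ ≡ 15·11 ≡ 20.
  x = λ² - 25 - 25 = 400 - 50 ≡ 2; y = λ·(25 - 2) - 4 ≡ 21. → (2, 21)

(2, 21)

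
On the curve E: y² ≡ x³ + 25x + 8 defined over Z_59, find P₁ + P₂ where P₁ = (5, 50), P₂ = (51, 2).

(5, 50) + (51, 2). λ = (2 - 50)/(51 - 5) ≡ 11/46 mod 59. 46⁻¹ ≡ 9 (mod 59), so λ ≡ 40.
  x = λ² - 5 - 51 = 1600 - 56 ≡ 10; y = λ·(5 - 10) - 50 ≡ 45. → (10, 45)

(10, 45)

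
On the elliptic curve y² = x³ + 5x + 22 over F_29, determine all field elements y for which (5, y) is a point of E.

x³ + 5x + 22 = 172 ≡ 27 (mod 29).
27 is a non-residue mod 29; no y exists.

none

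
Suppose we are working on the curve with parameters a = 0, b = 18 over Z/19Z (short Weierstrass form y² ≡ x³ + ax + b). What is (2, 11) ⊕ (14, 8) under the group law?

(2, 11) + (14, 8). λ = (8 - 11)/(14 - 2) ≡ 16/12 mod 19. 12⁻¹ ≡ 8 (mod 19), so λ ≡ 14.
  x = λ² - 2 - 14 = 196 - 16 ≡ 9; y = λ·(2 - 9) - 11 ≡ 5. → (9, 5)

(9, 5)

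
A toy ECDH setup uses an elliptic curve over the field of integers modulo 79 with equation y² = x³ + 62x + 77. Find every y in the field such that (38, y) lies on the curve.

none

x³ + 62x + 77 = 57305 ≡ 30 (mod 79).
30 is a non-residue mod 79; no y exists.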